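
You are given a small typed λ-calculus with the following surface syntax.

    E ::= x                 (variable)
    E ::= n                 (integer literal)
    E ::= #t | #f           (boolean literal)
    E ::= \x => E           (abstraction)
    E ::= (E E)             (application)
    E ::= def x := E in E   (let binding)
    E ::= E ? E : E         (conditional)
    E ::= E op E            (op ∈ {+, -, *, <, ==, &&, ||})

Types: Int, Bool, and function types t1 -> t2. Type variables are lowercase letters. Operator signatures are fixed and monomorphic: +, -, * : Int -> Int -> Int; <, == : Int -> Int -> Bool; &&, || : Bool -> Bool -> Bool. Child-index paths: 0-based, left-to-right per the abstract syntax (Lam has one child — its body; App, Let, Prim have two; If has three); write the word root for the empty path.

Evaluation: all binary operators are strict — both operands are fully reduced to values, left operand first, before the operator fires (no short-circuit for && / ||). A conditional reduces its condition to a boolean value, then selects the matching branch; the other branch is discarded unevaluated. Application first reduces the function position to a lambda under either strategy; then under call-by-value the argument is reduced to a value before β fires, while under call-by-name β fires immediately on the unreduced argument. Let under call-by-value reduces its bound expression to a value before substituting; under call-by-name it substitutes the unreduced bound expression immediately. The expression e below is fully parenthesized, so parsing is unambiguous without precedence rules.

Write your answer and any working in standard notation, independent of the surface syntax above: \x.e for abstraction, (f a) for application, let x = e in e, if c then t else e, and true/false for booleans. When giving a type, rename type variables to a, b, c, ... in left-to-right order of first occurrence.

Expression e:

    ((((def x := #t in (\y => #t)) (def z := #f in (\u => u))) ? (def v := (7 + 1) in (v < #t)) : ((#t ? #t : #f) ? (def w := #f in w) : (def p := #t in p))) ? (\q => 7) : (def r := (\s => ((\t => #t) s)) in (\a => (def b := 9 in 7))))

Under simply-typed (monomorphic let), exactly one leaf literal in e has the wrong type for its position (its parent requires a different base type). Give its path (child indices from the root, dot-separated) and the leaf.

Answer: 0.1.1.1 : true

Trace:
let x : Bool
\y._ : a -> Bool
let z : Bool
u : b
\u._ : b -> b
  unify a -> Bool ~ (b -> b) -> c
  unify a ~ b -> b
  unify Bool ~ c
_ _ : Bool
  unify Bool ~ Bool
  unify Int ~ Int
  unify Int ~ Int
let v : Int
v : Int
  unify Int ~ Int
  unify Bool ~ Int
  FAIL: mismatch Bool ~ Int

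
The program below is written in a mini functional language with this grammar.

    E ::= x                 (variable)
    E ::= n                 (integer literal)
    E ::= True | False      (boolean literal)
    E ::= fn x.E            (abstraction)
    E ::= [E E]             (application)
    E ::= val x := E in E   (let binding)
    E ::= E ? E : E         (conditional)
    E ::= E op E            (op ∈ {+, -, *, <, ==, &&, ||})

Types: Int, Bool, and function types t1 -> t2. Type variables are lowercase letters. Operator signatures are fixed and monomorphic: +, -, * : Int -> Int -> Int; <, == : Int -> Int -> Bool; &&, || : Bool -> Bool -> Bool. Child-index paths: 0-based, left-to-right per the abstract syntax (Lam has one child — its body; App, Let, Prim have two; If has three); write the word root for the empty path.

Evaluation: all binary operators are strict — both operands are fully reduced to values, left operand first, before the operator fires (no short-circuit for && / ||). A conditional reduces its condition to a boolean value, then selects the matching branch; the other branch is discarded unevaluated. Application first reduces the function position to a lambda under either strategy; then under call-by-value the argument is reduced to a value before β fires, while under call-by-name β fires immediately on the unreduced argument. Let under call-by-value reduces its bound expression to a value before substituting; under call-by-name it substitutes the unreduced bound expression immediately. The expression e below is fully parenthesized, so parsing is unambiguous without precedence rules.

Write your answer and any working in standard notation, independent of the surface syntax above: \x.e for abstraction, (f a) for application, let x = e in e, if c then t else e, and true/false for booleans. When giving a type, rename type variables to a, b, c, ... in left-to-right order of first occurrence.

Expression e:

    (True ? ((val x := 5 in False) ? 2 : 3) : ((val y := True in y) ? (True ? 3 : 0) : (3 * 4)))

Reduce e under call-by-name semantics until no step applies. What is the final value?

Trace:
step 0: (if true then (if (let x = 5 in false) then 2 else 3) else (if (let y = true in y) then (if true then 3 else 0) else (3 * 4)))
step 1: [if@root] (if (let x = 5 in false) then 2 else 3)
step 2: [let@0] (if false then 2 else 3)
step 3: [if@root] 3

Answer: 3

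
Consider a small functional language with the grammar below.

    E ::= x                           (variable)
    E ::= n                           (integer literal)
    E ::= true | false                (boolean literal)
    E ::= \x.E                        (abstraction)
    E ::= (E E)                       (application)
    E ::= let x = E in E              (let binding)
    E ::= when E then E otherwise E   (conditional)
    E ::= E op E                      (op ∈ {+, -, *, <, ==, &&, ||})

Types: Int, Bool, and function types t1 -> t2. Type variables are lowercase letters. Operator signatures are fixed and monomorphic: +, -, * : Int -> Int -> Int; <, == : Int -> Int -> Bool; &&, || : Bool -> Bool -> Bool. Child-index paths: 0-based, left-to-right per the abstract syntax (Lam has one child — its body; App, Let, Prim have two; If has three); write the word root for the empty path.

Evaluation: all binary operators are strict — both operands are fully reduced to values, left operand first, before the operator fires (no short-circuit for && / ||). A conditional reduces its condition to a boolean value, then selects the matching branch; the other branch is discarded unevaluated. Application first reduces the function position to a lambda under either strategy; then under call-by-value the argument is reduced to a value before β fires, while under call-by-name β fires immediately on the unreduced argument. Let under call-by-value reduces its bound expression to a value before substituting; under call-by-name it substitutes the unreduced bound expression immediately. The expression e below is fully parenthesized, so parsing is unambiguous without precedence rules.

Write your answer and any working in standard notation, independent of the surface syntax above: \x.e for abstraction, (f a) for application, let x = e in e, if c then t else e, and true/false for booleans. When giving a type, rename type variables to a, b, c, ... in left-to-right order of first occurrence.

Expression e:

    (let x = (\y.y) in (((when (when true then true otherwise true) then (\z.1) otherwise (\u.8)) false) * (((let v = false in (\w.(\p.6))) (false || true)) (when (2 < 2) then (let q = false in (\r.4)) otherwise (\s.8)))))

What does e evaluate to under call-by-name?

Answer: 6

Working:
step 0: (let x = (\y.y) in (((if (if true then true else true) then (\z.1) else (\u.8)) false) * (((let v = false in (\w.(\p.6))) (false || true)) (if (2 < 2) then (let q = false in (\r.4)) else (\s.8)))))
step 1: [let@root] (((if (if true then true else true) then (\z.1) else (\u.8)) false) * (((let v = false in (\w.(\p.6))) (false || true)) (if (2 < 2) then (let q = false in (\r.4)) else (\s.8))))
step 2: [if@0.0.0] (((if true then (\z.1) else (\u.8)) false) * (((let v = false in (\w.(\p.6))) (false || true)) (if (2 < 2) then (let q = false in (\r.4)) else (\s.8))))
step 3: [if@0.0] (((\z.1) false) * (((let v = false in (\w.(\p.6))) (false || true)) (if (2 < 2) then (let q = false in (\r.4)) else (\s.8))))
step 4: [beta@0] (1 * (((let v = false in (\w.(\p.6))) (false || true)) (if (2 < 2) then (let q = false in (\r.4)) else (\s.8))))
step 5: [let@1.0.0] (1 * (((\w.(\p.6)) (false || true)) (if (2 < 2) then (let q = false in (\r.4)) else (\s.8))))
step 6: [beta@1.0] (1 * ((\p.6) (if (2 < 2) then (let q = false in (\r.4)) else (\s.8))))
step 7: [beta@1] (1 * 6)
step 8: [delta@root] 6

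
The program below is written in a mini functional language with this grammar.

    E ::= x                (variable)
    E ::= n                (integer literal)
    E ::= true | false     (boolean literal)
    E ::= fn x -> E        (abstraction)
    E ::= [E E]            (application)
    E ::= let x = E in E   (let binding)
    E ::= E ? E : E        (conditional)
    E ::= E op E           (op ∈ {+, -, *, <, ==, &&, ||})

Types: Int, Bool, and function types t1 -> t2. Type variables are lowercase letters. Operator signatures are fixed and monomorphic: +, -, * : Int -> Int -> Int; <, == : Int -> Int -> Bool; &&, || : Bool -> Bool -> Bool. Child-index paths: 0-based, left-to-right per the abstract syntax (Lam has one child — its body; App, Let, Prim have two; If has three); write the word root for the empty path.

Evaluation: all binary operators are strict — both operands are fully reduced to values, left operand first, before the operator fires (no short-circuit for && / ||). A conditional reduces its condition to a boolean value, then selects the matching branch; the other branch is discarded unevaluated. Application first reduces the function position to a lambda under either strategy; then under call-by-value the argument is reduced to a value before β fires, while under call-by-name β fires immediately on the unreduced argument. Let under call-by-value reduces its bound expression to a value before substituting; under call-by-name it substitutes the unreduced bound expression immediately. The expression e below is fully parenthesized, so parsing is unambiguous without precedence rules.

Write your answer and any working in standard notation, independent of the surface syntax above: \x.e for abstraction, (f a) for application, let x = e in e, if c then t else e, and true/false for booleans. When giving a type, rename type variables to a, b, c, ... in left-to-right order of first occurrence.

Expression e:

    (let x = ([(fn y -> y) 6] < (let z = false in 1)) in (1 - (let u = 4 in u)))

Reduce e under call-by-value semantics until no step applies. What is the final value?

Answer: -3

Working:
step 0: (let x = (((\y.y) 6) < (let z = false in 1)) in (1 - (let u = 4 in u)))
step 1: [beta@0.0] (let x = (6 < (let z = false in 1)) in (1 - (let u = 4 in u)))
step 2: [let@0.1] (let x = (6 < 1) in (1 - (let u = 4 in u)))
step 3: [delta@0] (let x = false in (1 - (let u = 4 in u)))
step 4: [let@root] (1 - (let u = 4 in u))
step 5: [let@1] (1 - 4)
step 6: [delta@root] -3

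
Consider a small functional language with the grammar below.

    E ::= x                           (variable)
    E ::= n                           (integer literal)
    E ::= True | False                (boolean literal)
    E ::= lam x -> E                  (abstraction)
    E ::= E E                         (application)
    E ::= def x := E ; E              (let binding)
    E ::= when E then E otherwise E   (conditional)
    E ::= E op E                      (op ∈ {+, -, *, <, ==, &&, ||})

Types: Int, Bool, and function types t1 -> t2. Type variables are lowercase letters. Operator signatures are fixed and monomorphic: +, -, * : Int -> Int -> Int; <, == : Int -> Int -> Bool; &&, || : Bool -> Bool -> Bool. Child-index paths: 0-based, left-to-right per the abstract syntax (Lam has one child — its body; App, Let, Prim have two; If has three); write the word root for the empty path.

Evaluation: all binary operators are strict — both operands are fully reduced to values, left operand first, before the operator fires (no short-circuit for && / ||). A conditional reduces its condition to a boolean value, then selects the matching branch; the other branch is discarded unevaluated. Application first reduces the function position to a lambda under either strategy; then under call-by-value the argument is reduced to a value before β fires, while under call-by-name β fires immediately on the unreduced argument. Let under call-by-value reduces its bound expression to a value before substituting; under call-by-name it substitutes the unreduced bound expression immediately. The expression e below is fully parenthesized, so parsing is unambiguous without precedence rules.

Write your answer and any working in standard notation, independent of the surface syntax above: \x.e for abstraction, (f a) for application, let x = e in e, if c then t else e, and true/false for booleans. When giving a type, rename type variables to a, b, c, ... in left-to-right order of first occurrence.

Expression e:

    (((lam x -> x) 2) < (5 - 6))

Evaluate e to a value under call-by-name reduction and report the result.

Working:
step 0: (((\x.x) 2) < (5 - 6))
step 1: [beta@0] (2 < (5 - 6))
step 2: [delta@1] (2 < -1)
step 3: [delta@root] false

Answer: false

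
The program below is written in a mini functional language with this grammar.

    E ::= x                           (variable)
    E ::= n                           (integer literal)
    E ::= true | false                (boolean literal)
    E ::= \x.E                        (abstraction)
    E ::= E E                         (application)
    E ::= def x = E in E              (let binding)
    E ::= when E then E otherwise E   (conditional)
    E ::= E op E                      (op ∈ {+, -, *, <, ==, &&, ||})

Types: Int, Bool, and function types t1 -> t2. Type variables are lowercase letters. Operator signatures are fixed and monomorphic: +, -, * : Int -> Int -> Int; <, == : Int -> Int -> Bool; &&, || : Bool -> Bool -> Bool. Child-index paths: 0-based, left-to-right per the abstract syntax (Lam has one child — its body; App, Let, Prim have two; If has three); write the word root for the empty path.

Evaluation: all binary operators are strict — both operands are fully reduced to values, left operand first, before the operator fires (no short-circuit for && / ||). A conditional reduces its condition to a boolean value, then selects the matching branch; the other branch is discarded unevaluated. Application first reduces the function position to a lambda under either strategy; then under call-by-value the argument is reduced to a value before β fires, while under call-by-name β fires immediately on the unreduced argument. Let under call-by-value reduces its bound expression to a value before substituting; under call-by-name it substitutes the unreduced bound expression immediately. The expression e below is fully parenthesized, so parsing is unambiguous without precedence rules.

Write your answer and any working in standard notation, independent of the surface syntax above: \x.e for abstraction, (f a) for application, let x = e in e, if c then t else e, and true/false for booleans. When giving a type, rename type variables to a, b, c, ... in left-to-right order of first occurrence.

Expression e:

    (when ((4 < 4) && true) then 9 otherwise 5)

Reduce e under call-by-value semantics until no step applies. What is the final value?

Working:
step 0: (if ((4 < 4) && true) then 9 else 5)
step 1: [delta@0.0] (if (false && true) then 9 else 5)
step 2: [delta@0] (if false then 9 else 5)
step 3: [if@root] 5

Answer: 5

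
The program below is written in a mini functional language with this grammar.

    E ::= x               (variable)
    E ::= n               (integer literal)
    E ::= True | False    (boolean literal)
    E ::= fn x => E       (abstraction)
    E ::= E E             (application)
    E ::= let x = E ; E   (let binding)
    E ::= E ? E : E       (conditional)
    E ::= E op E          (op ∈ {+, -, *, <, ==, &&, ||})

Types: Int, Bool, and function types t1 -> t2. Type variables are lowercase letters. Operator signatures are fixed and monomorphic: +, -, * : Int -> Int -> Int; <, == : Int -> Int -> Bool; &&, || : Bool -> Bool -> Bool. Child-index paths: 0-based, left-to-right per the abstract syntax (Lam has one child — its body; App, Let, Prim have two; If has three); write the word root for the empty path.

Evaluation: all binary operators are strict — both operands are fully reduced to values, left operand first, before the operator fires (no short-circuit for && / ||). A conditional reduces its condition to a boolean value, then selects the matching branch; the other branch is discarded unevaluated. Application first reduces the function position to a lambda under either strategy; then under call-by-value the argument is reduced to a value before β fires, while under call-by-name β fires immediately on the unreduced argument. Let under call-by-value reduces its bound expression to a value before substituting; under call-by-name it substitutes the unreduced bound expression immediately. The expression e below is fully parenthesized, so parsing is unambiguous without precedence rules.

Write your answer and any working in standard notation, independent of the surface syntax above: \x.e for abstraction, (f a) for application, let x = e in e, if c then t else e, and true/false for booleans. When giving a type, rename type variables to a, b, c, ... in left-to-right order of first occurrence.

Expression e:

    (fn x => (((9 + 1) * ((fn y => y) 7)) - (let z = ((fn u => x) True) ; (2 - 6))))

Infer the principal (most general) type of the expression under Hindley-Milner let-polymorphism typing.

Answer: a -> Int

Working:
  unify Int ~ Int
  unify Int ~ Int
  unify Int ~ Int
y : b
\y._ : b -> b
  unify b -> b ~ Int -> c
  unify b ~ Int
  unify Int ~ c
_ _ : Int
  unify Int ~ Int
  unify Int ~ Int
x : a
\u._ : d -> a
  unify d -> a ~ Bool -> e
  unify d ~ Bool
  unify a ~ e
_ _ : e
let z : e
  unify Int ~ Int
  unify Int ~ Int
  unify Int ~ Int
\x._ : e -> Int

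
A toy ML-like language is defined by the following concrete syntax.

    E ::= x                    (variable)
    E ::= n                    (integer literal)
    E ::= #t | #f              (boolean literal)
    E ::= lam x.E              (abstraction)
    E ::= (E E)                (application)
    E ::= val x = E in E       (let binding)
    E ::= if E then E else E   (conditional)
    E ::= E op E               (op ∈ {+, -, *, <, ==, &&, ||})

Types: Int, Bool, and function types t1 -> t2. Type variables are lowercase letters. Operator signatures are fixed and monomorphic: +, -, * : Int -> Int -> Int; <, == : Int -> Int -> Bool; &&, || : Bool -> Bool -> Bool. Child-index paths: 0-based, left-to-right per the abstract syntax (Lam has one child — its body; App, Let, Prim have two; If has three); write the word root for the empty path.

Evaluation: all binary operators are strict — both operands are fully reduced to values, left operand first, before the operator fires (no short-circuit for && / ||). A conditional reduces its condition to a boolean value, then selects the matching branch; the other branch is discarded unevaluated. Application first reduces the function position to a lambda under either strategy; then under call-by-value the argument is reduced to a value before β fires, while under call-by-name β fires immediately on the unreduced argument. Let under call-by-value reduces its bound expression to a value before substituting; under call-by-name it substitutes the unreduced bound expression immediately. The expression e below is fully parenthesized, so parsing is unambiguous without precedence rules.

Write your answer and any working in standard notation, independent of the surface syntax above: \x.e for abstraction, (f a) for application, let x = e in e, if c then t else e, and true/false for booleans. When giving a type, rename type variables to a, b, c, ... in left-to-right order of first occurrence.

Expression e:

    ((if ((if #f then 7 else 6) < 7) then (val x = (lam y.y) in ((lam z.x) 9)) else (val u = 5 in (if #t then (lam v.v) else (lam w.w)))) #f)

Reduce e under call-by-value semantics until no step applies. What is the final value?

Answer: false

Derivation:
step 0: ((if ((if false then 7 else 6) < 7) then (let x = (\y.y) in ((\z.x) 9)) else (let u = 5 in (if true then (\v.v) else (\w.w)))) false)
step 1: [if@0.0.0] ((if (6 < 7) then (let x = (\y.y) in ((\z.x) 9)) else (let u = 5 in (if true then (\v.v) else (\w.w)))) false)
step 2: [delta@0.0] ((if true then (let x = (\y.y) in ((\z.x) 9)) else (let u = 5 in (if true then (\v.v) else (\w.w)))) false)
step 3: [if@0] ((let x = (\y.y) in ((\z.x) 9)) false)
step 4: [let@0] (((\z.(\y.y)) 9) false)
step 5: [beta@0] ((\y.y) false)
step 6: [beta@root] false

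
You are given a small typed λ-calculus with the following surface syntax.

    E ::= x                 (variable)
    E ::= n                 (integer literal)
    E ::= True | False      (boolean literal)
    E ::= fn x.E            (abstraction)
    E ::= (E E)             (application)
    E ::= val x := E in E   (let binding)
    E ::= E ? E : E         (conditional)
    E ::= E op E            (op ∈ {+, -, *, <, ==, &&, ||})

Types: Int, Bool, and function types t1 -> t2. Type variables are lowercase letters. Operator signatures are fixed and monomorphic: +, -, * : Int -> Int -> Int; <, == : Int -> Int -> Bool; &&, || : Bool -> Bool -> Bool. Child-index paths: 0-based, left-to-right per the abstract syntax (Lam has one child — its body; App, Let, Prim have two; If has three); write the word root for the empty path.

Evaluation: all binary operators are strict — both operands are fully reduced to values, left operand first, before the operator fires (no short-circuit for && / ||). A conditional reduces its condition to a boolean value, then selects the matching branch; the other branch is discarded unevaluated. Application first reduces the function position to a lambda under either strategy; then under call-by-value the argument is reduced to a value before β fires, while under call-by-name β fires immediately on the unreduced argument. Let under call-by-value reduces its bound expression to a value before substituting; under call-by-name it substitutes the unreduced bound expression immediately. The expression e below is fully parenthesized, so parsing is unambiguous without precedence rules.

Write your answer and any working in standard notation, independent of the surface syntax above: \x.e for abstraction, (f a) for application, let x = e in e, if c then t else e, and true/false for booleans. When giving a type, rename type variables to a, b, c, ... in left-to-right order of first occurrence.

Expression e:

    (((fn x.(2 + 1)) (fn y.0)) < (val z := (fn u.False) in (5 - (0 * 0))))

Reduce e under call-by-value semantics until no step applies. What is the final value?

Trace:
step 0: (((\x.(2 + 1)) (\y.0)) < (let z = (\u.false) in (5 - (0 * 0))))
step 1: [beta@0] ((2 + 1) < (let z = (\u.false) in (5 - (0 * 0))))
step 2: [delta@0] (3 < (let z = (\u.false) in (5 - (0 * 0))))
step 3: [let@1] (3 < (5 - (0 * 0)))
step 4: [delta@1.1] (3 < (5 - 0))
step 5: [delta@1] (3 < 5)
step 6: [delta@root] true

Answer: true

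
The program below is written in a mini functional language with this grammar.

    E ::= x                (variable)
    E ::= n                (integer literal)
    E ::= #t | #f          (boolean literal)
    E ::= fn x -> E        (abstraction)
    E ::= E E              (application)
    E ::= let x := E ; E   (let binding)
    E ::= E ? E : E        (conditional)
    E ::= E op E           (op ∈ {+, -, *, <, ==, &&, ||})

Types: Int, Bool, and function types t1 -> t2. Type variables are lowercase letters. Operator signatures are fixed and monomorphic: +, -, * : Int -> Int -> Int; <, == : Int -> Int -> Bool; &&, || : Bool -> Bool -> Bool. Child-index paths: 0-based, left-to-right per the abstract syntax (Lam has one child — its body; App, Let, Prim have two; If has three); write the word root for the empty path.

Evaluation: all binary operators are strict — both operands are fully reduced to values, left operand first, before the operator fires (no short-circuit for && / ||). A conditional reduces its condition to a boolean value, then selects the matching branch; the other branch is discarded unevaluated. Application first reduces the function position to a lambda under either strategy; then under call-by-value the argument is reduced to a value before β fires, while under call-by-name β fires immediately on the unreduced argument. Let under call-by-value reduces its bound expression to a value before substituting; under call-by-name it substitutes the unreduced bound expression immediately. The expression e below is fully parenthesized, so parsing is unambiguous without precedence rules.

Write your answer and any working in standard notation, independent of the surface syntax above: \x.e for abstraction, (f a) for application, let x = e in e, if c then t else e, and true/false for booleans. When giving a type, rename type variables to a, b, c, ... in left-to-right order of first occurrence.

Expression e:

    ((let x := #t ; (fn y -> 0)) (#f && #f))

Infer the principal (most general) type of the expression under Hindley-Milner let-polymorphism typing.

Answer: Int

Working:
let x : Bool
\y._ : a -> Int
  unify Bool ~ Bool
  unify Bool ~ Bool
  unify a -> Int ~ Bool -> b
  unify a ~ Bool
  unify Int ~ b
_ _ : Int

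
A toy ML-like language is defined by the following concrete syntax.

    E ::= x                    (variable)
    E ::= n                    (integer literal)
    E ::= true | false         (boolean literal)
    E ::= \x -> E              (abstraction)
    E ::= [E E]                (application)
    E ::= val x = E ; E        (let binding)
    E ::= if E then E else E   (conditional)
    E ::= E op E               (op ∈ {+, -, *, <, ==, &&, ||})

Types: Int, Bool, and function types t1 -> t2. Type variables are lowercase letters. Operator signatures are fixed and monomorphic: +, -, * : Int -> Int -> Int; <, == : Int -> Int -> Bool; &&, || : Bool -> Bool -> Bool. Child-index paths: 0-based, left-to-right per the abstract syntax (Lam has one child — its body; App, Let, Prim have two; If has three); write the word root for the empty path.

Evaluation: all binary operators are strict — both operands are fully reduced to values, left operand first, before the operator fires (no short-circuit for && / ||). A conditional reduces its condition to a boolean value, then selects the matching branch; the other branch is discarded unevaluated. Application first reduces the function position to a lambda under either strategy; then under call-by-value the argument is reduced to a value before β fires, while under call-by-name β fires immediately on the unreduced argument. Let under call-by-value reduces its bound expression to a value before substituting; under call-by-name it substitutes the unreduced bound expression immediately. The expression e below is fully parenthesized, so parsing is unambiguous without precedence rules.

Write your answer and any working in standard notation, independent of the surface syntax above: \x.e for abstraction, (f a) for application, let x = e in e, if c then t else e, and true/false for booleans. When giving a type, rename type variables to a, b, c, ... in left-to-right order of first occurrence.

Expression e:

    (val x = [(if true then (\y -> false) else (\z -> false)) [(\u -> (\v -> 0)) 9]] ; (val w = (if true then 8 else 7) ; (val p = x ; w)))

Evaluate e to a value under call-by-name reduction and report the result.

Working:
step 0: (let x = ((if true then (\y.false) else (\z.false)) ((\u.(\v.0)) 9)) in (let w = (if true then 8 else 7) in (let p = x in w)))
step 1: [let@root] (let w = (if true then 8 else 7) in (let p = ((if true then (\y.false) else (\z.false)) ((\u.(\v.0)) 9)) in w))
step 2: [let@root] (let p = ((if true then (\y.false) else (\z.false)) ((\u.(\v.0)) 9)) in (if true then 8 else 7))
step 3: [let@root] (if true then 8 else 7)
step 4: [if@root] 8

Answer: 8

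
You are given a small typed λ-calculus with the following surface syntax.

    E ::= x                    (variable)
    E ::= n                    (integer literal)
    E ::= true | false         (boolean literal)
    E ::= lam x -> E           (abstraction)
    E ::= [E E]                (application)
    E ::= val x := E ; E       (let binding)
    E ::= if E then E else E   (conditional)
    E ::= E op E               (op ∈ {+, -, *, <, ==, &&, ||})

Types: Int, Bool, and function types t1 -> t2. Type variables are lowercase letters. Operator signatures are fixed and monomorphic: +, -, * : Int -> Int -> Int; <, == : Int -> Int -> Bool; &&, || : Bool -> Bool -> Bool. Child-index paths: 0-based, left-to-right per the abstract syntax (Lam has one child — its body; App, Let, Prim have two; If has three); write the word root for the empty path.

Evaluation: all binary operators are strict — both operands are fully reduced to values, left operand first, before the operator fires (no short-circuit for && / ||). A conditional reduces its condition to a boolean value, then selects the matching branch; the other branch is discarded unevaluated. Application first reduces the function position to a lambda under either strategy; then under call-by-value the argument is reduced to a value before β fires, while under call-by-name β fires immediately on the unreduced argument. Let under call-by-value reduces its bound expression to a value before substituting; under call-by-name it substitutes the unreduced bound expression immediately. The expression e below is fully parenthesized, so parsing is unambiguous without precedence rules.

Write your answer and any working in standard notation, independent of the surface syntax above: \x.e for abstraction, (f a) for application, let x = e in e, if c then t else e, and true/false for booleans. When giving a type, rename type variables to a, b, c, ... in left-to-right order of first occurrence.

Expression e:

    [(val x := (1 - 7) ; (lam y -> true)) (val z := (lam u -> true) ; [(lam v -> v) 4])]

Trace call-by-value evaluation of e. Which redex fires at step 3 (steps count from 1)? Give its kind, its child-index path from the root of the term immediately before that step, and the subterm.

Working:
step 0: ((let x = (1 - 7) in (\y.true)) (let z = (\u.true) in ((\v.v) 4)))
step 1: [delta@0.0] ((let x = -6 in (\y.true)) (let z = (\u.true) in ((\v.v) 4)))
step 2: [let@0] ((\y.true) (let z = (\u.true) in ((\v.v) 4)))
step 3: [let@1] ((\y.true) ((\v.v) 4))

Answer: let at 1 : (let z = (\u.true) in ((\v.v) 4))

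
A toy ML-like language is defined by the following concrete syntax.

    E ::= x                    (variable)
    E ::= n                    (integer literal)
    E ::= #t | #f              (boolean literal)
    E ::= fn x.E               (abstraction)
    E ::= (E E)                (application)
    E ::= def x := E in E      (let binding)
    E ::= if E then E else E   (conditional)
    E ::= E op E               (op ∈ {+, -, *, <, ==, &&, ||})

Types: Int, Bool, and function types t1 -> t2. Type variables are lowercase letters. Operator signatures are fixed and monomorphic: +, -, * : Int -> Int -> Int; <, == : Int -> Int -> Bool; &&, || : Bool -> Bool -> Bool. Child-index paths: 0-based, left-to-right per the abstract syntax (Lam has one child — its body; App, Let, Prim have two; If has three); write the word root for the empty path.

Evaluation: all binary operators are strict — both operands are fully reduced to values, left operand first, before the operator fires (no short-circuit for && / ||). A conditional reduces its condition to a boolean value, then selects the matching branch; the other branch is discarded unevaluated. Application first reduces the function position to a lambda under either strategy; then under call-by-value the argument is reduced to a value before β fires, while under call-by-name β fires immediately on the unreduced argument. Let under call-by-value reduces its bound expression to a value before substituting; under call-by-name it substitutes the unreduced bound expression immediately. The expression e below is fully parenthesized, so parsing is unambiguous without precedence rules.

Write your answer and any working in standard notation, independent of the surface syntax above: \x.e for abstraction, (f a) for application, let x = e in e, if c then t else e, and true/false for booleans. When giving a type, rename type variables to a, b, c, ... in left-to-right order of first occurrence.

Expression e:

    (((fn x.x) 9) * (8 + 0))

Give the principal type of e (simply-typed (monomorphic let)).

Answer: Int

Trace:
x : a
\x._ : a -> a
  unify a -> a ~ Int -> b
  unify a ~ Int
  unify Int ~ b
_ _ : Int
  unify Int ~ Int
  unify Int ~ Int
  unify Int ~ Int
  unify Int ~ Int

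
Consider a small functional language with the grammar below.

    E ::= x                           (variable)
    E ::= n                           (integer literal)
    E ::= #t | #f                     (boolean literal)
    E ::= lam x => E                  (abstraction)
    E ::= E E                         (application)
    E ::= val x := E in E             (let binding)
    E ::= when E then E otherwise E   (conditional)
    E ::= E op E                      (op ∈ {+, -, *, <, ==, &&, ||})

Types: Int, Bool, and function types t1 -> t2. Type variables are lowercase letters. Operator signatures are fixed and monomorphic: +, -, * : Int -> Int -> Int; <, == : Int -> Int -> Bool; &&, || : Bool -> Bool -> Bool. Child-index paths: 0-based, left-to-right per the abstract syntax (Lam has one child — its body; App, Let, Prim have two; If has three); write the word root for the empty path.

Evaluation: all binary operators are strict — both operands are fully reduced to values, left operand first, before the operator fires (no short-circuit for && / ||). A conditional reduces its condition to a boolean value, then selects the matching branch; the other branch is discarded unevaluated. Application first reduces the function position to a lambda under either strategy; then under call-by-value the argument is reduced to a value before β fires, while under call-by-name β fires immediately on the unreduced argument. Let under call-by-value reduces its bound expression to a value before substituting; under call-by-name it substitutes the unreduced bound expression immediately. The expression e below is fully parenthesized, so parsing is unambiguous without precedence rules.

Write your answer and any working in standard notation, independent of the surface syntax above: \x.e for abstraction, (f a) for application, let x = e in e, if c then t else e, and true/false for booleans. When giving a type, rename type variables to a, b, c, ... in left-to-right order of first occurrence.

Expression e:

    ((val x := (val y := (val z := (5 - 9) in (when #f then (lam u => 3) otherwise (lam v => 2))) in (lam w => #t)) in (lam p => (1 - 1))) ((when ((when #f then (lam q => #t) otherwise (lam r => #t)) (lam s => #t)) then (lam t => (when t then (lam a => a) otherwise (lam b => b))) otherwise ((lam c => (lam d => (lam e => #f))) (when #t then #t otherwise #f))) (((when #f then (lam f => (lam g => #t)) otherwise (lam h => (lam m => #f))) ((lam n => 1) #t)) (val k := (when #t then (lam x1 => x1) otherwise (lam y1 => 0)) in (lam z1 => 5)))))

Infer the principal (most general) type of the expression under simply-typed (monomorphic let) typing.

Working:
  unify Int ~ Int
  unify Int ~ Int
let z : Int
  unify Bool ~ Bool
\u._ : a -> Int
\v._ : b -> Int
  unify a -> Int ~ b -> Int
  unify a ~ b
  unify Int ~ Int
let y : b -> Int
\w._ : c -> Bool
let x : c -> Bool
  unify Int ~ Int
  unify Int ~ Int
\p._ : d -> Int
  unify Bool ~ Bool
\q._ : e -> Bool
\r._ : f -> Bool
  unify e -> Bool ~ f -> Bool
  unify e ~ f
  unify Bool ~ Bool
\s._ : g -> Bool
  unify f -> Bool ~ (g -> Bool) -> h
  unify f ~ g -> Bool
  unify Bool ~ h
_ _ : Bool
  unify Bool ~ Bool
t : i
  unify i ~ Bool
a : j
\a._ : j -> j
b : k
\b._ : k -> k
  unify j -> j ~ k -> k
  unify j ~ k
  unify k ~ k
\t._ : Bool -> k -> k
\e._ : n -> Bool
\d._ : m -> n -> Bool
\c._ : l -> m -> n -> Bool
  unify Bool ~ Bool
  unify Bool ~ Bool
  unify l -> m -> n -> Bool ~ Bool -> o
  unify l ~ Bool
  unify m -> n -> Bool ~ o
_ _ : m -> n -> Bool
  unify Bool -> k -> k ~ m -> n -> Bool
  unify Bool ~ m
  unify k -> k ~ n -> Bool
  unify k ~ n
  unify n ~ Bool
  unify Bool ~ Bool
\g._ : q -> Bool
\f._ : p -> q -> Bool
\m._ : s -> Bool
\h._ : r -> s -> Bool
  unify p -> q -> Bool ~ r -> s -> Bool
  unify p ~ r
  unify q -> Bool ~ s -> Bool
  unify q ~ s
  unify Bool ~ Bool
\n._ : t -> Int
  unify t -> Int ~ Bool -> u
  unify t ~ Bool
  unify Int ~ u
_ _ : Int
  unify r -> s -> Bool ~ Int -> v
  unify r ~ Int
  unify s -> Bool ~ v
_ _ : s -> Bool
  unify Bool ~ Bool
x1 : w
\x1._ : w -> w
\y1._ : x -> Int
  unify w -> w ~ x -> Int
  unify w ~ x
  unify x ~ Int
let k : Int -> Int
\z1._ : y -> Int
  unify s -> Bool ~ (y -> Int) -> z
  unify s ~ y -> Int
  unify Bool ~ z
_ _ : Bool
  unify Bool -> Bool -> Bool ~ Bool -> t26
  unify Bool ~ Bool
  unify Bool -> Bool ~ t26
_ _ : Bool -> Bool
  unify d -> Int ~ (Bool -> Bool) -> t27
  unify d ~ Bool -> Bool
  unify Int ~ t27
_ _ : Int

Answer: Int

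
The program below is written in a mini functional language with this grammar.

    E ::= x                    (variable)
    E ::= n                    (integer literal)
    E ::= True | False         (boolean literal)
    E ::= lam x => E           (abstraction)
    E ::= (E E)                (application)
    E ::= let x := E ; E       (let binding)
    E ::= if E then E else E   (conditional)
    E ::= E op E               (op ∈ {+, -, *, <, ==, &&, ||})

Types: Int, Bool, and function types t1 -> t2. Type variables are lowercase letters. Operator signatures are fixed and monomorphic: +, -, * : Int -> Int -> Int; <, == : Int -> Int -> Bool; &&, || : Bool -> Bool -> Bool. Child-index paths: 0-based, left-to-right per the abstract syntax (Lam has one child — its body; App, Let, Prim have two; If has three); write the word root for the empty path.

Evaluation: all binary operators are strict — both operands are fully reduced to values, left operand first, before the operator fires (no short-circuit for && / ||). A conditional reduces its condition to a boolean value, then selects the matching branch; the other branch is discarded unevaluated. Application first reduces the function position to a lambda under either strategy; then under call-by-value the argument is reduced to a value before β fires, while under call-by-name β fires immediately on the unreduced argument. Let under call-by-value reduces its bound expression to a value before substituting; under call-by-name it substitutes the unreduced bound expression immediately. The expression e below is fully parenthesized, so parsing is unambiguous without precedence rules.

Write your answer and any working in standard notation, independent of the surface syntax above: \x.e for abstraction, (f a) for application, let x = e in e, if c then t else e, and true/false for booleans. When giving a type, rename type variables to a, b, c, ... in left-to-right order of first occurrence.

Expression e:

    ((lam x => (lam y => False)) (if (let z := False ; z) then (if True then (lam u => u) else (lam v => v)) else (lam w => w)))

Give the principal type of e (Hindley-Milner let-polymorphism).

Working:
\y._ : b -> Bool
\x._ : a -> b -> Bool
let z : Bool
z : Bool
  unify Bool ~ Bool
  unify Bool ~ Bool
u : c
\u._ : c -> c
v : d
\v._ : d -> d
  unify c -> c ~ d -> d
  unify c ~ d
  unify d ~ d
w : e
\w._ : e -> e
  unify d -> d ~ e -> e
  unify d ~ e
  unify e ~ e
  unify a -> b -> Bool ~ (e -> e) -> f
  unify a ~ e -> e
  unify b -> Bool ~ f
_ _ : b -> Bool

Answer: a -> Bool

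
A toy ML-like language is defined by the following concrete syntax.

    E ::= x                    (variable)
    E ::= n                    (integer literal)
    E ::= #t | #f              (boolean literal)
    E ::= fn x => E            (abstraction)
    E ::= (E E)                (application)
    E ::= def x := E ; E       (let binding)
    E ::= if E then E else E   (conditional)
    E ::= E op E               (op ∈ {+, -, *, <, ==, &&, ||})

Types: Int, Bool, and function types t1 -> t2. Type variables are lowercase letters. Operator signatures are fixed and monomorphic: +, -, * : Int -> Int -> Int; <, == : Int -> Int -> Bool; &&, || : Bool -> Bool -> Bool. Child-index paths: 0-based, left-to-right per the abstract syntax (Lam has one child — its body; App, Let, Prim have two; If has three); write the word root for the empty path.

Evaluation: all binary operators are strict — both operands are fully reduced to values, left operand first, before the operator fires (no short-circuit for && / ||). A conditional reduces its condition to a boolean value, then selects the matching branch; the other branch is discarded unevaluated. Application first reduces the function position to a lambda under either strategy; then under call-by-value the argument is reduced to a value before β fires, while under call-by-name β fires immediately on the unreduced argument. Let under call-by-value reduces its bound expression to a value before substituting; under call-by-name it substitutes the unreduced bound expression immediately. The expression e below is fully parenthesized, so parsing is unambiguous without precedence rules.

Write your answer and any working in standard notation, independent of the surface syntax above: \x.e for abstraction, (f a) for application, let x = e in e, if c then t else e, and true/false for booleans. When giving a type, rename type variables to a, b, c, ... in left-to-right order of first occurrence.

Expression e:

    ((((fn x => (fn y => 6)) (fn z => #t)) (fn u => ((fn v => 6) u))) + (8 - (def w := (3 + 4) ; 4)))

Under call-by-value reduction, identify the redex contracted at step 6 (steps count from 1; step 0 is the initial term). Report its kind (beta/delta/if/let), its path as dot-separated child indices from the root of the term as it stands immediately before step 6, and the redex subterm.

Answer: delta at root : (6 + 4)

Trace:
step 0: ((((\x.(\y.6)) (\z.true)) (\u.((\v.6) u))) + (8 - (let w = (3 + 4) in 4)))
step 1: [beta@0.0] (((\y.6) (\u.((\v.6) u))) + (8 - (let w = (3 + 4) in 4)))
step 2: [beta@0] (6 + (8 - (let w = (3 + 4) in 4)))
step 3: [delta@1.1.0] (6 + (8 - (let w = 7 in 4)))
step 4: [let@1.1] (6 + (8 - 4))
step 5: [delta@1] (6 + 4)
step 6: [delta@root] 10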